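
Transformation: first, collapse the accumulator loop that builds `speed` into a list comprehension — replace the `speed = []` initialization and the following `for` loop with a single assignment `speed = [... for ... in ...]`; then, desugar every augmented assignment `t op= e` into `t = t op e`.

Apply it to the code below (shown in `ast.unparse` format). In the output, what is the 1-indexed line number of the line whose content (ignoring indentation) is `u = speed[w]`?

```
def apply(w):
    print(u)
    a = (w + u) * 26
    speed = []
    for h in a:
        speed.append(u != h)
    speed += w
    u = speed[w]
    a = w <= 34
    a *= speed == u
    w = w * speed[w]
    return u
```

Transformed code:
def apply(w):
    print(u)
    a = (w + u) * 26
    speed = [u != h for h in a]
    speed = speed + w
    u = speed[w]
    a = w <= 34
    a = a * (speed == u)
    w = w * speed[w]
    return u

6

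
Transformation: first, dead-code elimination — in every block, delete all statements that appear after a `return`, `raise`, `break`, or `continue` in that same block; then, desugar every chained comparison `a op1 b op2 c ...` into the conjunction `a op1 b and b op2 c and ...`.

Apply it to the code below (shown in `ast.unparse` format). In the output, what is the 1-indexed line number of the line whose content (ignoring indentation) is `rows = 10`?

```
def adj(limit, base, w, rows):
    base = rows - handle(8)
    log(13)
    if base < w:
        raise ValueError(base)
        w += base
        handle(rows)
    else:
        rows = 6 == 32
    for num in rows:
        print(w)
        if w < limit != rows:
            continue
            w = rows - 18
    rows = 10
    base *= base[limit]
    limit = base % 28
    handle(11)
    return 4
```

Transformed code:
def adj(limit, base, w, rows):
    base = rows - handle(8)
    log(13)
    if base < w:
        raise ValueError(base)
    else:
        rows = 6 == 32
    for num in rows:
        print(w)
        if w < limit and limit != rows:
            continue
    rows = 10
    base *= base[limit]
    limit = base % 28
    handle(11)
    return 4

12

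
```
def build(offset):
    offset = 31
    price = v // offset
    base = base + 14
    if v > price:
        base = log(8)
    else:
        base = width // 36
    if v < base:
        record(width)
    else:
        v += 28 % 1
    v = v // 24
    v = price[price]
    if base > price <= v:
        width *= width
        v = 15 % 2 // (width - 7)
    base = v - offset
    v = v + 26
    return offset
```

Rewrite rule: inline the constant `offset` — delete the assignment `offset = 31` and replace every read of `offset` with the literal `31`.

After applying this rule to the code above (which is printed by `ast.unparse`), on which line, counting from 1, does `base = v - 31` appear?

17

Transformed code:
def build(offset):
    price = v // 31
    base = base + 14
    if v > price:
        base = log(8)
    else:
        base = width // 36
    if v < base:
        record(width)
    else:
        v += 28 % 1
    v = v // 24
    v = price[price]
    if base > price <= v:
        width *= width
        v = 15 % 2 // (width - 7)
    base = v - 31
    v = v + 26
    return 31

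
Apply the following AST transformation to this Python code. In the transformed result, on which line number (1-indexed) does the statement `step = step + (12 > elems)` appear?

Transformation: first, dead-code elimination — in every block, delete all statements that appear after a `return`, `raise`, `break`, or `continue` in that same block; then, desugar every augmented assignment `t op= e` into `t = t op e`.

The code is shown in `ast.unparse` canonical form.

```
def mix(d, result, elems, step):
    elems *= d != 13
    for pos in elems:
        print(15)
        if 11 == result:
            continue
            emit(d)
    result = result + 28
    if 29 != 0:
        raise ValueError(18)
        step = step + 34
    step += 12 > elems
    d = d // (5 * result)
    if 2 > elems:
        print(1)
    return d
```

Transformed code:
def mix(d, result, elems, step):
    elems = elems * (d != 13)
    for pos in elems:
        print(15)
        if 11 == result:
            continue
    result = result + 28
    if 29 != 0:
        raise ValueError(18)
    step = step + (12 > elems)
    d = d // (5 * result)
    if 2 > elems:
        print(1)
    return d

10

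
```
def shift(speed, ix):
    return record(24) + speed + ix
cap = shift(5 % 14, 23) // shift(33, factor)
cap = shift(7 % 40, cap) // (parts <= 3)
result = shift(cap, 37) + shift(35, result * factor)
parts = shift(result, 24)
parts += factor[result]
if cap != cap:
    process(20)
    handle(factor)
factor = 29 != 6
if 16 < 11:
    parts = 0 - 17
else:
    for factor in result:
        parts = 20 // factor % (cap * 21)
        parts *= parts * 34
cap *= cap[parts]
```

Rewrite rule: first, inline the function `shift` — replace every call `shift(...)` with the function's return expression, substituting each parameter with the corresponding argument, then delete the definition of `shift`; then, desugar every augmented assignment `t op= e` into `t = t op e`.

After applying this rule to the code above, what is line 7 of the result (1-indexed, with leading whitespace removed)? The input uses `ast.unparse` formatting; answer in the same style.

Transformed code:
cap = (record(24) + 5 % 14 + 23) // (record(24) + 33 + factor)
cap = (record(24) + 7 % 40 + cap) // (parts <= 3)
result = record(24) + cap + 37 + (record(24) + 35 + result * factor)
parts = record(24) + result + 24
parts = parts + factor[result]
if cap != cap:
    process(20)
    handle(factor)
factor = 29 != 6
if 16 < 11:
    parts = 0 - 17
else:
    for factor in result:
        parts = 20 // factor % (cap * 21)
        parts = parts * (parts * 34)
cap = cap * cap[parts]

process(20)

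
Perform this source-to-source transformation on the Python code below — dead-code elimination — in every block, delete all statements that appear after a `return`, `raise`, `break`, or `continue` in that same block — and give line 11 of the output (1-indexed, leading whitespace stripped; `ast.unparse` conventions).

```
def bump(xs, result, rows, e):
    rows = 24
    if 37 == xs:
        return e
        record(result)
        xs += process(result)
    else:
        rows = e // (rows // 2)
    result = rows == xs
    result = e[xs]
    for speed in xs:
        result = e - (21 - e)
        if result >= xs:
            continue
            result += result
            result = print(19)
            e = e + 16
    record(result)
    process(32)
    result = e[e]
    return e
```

Transformed code:
def bump(xs, result, rows, e):
    rows = 24
    if 37 == xs:
        return e
    else:
        rows = e // (rows // 2)
    result = rows == xs
    result = e[xs]
    for speed in xs:
        result = e - (21 - e)
        if result >= xs:
            continue
    record(result)
    process(32)
    result = e[e]
    return e

if result >= xs:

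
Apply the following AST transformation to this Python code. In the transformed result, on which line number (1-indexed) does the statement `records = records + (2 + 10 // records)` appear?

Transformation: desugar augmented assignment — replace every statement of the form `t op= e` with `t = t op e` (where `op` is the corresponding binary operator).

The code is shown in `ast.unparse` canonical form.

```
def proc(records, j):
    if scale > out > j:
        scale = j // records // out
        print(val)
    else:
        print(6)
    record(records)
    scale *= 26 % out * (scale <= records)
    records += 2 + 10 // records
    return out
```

Transformed code:
def proc(records, j):
    if scale > out > j:
        scale = j // records // out
        print(val)
    else:
        print(6)
    record(records)
    scale = scale * (26 % out * (scale <= records))
    records = records + (2 + 10 // records)
    return out

9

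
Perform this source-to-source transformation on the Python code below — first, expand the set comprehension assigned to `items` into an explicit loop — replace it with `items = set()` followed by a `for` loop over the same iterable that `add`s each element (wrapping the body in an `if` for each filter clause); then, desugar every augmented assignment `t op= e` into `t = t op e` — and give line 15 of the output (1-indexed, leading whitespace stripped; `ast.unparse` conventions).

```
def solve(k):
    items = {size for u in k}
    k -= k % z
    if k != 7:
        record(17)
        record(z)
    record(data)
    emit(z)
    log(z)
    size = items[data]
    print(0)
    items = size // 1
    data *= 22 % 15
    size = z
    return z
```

data = data * (22 % 15)

Transformed code:
def solve(k):
    items = set()
    for u in k:
        items.add(size)
    k = k - k % z
    if k != 7:
        record(17)
        record(z)
    record(data)
    emit(z)
    log(z)
    size = items[data]
    print(0)
    items = size // 1
    data = data * (22 % 15)
    size = z
    return z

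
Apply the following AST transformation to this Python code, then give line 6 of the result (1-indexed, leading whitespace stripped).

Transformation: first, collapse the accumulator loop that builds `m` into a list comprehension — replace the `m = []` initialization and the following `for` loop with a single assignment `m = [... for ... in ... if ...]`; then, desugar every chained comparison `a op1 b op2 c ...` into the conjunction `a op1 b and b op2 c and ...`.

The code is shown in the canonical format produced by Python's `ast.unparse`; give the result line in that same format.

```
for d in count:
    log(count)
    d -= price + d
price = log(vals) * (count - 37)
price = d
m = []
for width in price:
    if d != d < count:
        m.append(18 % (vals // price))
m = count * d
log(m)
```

m = [18 % (vals // price) for width in price if d != d and d < count]

Transformed code:
for d in count:
    log(count)
    d -= price + d
price = log(vals) * (count - 37)
price = d
m = [18 % (vals // price) for width in price if d != d and d < count]
m = count * d
log(m)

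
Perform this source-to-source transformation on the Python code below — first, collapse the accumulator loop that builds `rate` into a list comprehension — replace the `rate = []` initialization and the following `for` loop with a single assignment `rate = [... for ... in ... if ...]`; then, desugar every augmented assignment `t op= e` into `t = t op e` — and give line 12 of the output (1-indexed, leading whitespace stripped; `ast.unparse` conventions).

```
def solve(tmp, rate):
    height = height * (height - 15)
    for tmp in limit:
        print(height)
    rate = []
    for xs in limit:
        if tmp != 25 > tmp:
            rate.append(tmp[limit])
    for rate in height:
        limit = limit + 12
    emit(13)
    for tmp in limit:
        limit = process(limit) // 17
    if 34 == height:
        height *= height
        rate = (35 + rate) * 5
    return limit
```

height = height * height

Transformed code:
def solve(tmp, rate):
    height = height * (height - 15)
    for tmp in limit:
        print(height)
    rate = [tmp[limit] for xs in limit if tmp != 25 > tmp]
    for rate in height:
        limit = limit + 12
    emit(13)
    for tmp in limit:
        limit = process(limit) // 17
    if 34 == height:
        height = height * height
        rate = (35 + rate) * 5
    return limit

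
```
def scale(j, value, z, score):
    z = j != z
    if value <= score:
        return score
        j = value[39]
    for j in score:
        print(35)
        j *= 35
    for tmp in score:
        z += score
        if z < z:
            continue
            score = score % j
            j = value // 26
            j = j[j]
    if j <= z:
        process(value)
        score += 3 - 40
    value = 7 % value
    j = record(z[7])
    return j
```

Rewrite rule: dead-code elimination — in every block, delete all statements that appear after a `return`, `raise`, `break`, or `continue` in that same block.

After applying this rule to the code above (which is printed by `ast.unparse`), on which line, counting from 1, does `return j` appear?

17

Transformed code:
def scale(j, value, z, score):
    z = j != z
    if value <= score:
        return score
    for j in score:
        print(35)
        j *= 35
    for tmp in score:
        z += score
        if z < z:
            continue
    if j <= z:
        process(value)
        score += 3 - 40
    value = 7 % value
    j = record(z[7])
    return j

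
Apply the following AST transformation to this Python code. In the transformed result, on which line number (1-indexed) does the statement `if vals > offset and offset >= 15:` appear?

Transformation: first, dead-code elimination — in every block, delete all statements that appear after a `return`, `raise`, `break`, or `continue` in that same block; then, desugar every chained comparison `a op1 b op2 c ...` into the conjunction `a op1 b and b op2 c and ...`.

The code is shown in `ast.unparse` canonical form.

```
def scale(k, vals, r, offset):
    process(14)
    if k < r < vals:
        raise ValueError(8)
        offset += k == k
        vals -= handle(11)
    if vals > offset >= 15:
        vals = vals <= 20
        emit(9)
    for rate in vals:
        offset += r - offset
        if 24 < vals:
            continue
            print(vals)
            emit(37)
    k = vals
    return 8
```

Transformed code:
def scale(k, vals, r, offset):
    process(14)
    if k < r and r < vals:
        raise ValueError(8)
    if vals > offset and offset >= 15:
        vals = vals <= 20
        emit(9)
    for rate in vals:
        offset += r - offset
        if 24 < vals:
            continue
    k = vals
    return 8

5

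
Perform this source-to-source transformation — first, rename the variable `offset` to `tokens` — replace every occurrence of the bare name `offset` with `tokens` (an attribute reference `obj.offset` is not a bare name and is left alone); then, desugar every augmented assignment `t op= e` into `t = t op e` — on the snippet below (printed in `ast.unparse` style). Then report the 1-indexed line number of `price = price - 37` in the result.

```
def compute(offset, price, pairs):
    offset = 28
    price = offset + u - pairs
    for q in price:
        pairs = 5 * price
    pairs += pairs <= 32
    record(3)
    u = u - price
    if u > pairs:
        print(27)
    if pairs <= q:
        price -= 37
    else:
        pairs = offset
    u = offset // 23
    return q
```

Transformed code:
def compute(tokens, price, pairs):
    tokens = 28
    price = tokens + u - pairs
    for q in price:
        pairs = 5 * price
    pairs = pairs + (pairs <= 32)
    record(3)
    u = u - price
    if u > pairs:
        print(27)
    if pairs <= q:
        price = price - 37
    else:
        pairs = tokens
    u = tokens // 23
    return q

12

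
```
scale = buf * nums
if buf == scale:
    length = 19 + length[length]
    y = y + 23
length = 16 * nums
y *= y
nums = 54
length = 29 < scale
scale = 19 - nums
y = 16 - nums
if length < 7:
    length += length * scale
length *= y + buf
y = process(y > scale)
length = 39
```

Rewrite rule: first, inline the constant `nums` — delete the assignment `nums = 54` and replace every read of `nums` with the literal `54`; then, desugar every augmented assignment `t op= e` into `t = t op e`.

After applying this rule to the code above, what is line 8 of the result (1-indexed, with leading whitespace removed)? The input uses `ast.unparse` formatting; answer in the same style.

Transformed code:
scale = buf * 54
if buf == scale:
    length = 19 + length[length]
    y = y + 23
length = 16 * 54
y = y * y
length = 29 < scale
scale = 19 - 54
y = 16 - 54
if length < 7:
    length = length + length * scale
length = length * (y + buf)
y = process(y > scale)
length = 39

scale = 19 - 54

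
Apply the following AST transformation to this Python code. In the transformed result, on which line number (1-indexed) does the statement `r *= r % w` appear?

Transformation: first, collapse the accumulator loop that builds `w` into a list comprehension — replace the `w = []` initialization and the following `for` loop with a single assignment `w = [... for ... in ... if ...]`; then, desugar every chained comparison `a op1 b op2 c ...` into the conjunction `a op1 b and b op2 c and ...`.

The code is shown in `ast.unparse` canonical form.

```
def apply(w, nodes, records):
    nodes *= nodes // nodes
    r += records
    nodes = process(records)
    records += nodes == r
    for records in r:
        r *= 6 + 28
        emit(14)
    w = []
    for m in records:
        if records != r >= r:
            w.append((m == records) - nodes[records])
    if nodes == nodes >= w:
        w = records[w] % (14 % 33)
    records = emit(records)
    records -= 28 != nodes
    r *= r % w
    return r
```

14

Transformed code:
def apply(w, nodes, records):
    nodes *= nodes // nodes
    r += records
    nodes = process(records)
    records += nodes == r
    for records in r:
        r *= 6 + 28
        emit(14)
    w = [(m == records) - nodes[records] for m in records if records != r and r >= r]
    if nodes == nodes and nodes >= w:
        w = records[w] % (14 % 33)
    records = emit(records)
    records -= 28 != nodes
    r *= r % w
    return r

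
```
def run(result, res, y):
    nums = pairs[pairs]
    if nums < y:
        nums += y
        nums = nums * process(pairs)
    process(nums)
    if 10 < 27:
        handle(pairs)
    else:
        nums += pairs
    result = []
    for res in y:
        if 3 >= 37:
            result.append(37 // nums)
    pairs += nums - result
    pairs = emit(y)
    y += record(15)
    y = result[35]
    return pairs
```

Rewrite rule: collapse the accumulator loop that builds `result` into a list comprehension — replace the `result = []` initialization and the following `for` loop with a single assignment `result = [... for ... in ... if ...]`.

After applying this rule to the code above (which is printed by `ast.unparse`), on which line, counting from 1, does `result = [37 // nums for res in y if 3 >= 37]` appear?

11

Transformed code:
def run(result, res, y):
    nums = pairs[pairs]
    if nums < y:
        nums += y
        nums = nums * process(pairs)
    process(nums)
    if 10 < 27:
        handle(pairs)
    else:
        nums += pairs
    result = [37 // nums for res in y if 3 >= 37]
    pairs += nums - result
    pairs = emit(y)
    y += record(15)
    y = result[35]
    return pairs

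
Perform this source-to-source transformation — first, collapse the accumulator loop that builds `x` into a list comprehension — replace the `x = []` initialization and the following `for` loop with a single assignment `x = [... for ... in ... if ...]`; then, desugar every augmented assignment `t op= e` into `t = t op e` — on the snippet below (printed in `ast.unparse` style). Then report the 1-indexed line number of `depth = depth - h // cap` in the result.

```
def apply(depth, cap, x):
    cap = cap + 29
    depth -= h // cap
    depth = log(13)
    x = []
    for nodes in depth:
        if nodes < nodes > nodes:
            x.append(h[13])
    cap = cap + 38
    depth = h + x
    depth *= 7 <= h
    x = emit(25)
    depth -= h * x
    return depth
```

Transformed code:
def apply(depth, cap, x):
    cap = cap + 29
    depth = depth - h // cap
    depth = log(13)
    x = [h[13] for nodes in depth if nodes < nodes > nodes]
    cap = cap + 38
    depth = h + x
    depth = depth * (7 <= h)
    x = emit(25)
    depth = depth - h * x
    return depth

3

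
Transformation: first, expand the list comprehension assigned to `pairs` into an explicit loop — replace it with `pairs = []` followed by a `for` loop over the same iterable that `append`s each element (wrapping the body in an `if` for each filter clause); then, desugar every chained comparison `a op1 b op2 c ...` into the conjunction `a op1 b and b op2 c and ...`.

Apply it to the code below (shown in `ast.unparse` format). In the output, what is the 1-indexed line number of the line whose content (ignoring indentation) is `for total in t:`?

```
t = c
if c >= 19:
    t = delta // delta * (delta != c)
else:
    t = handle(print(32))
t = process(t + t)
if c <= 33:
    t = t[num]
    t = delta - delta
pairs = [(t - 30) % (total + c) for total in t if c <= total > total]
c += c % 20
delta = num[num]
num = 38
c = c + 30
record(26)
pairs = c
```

Transformed code:
t = c
if c >= 19:
    t = delta // delta * (delta != c)
else:
    t = handle(print(32))
t = process(t + t)
if c <= 33:
    t = t[num]
    t = delta - delta
pairs = []
for total in t:
    if c <= total and total > total:
        pairs.append((t - 30) % (total + c))
c += c % 20
delta = num[num]
num = 38
c = c + 30
record(26)
pairs = c

11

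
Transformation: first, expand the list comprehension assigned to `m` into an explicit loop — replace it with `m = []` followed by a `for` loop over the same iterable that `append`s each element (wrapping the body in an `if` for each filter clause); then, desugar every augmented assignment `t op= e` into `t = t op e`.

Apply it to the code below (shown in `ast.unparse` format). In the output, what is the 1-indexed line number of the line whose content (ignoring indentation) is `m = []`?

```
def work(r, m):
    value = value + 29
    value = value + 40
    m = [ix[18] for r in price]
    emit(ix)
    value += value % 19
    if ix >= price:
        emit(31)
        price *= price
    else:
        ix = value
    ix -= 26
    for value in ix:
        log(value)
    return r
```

4

Transformed code:
def work(r, m):
    value = value + 29
    value = value + 40
    m = []
    for r in price:
        m.append(ix[18])
    emit(ix)
    value = value + value % 19
    if ix >= price:
        emit(31)
        price = price * price
    else:
        ix = value
    ix = ix - 26
    for value in ix:
        log(value)
    return r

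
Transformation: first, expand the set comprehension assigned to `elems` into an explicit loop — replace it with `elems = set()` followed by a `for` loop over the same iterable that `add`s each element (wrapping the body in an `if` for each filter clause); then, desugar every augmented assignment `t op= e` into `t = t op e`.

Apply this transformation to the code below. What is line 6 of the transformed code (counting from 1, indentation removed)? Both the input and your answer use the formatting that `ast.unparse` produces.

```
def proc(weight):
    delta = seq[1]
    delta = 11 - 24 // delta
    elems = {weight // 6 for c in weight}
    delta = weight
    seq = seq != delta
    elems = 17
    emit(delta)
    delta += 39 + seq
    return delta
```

elems.add(weight // 6)

Transformed code:
def proc(weight):
    delta = seq[1]
    delta = 11 - 24 // delta
    elems = set()
    for c in weight:
        elems.add(weight // 6)
    delta = weight
    seq = seq != delta
    elems = 17
    emit(delta)
    delta = delta + (39 + seq)
    return delta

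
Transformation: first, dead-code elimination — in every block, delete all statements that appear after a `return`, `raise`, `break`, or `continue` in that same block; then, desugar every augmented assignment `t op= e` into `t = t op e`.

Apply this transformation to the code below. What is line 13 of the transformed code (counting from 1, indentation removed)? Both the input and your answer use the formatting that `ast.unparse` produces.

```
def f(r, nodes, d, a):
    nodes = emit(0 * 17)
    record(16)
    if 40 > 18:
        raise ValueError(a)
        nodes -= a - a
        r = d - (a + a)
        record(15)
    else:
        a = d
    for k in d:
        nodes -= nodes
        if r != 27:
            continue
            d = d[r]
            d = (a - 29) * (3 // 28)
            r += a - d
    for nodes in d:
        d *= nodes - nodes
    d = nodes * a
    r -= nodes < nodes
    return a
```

d = d * (nodes - nodes)

Transformed code:
def f(r, nodes, d, a):
    nodes = emit(0 * 17)
    record(16)
    if 40 > 18:
        raise ValueError(a)
    else:
        a = d
    for k in d:
        nodes = nodes - nodes
        if r != 27:
            continue
    for nodes in d:
        d = d * (nodes - nodes)
    d = nodes * a
    r = r - (nodes < nodes)
    return a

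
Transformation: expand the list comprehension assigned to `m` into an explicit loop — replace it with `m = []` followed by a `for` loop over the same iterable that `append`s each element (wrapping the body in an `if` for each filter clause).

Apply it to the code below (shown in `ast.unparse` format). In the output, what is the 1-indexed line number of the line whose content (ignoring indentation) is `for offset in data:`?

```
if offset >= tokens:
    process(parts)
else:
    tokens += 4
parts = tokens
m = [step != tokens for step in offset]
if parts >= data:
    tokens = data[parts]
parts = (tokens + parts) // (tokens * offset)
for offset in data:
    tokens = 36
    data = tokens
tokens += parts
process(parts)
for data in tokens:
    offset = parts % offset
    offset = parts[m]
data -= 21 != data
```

Transformed code:
if offset >= tokens:
    process(parts)
else:
    tokens += 4
parts = tokens
m = []
for step in offset:
    m.append(step != tokens)
if parts >= data:
    tokens = data[parts]
parts = (tokens + parts) // (tokens * offset)
for offset in data:
    tokens = 36
    data = tokens
tokens += parts
process(parts)
for data in tokens:
    offset = parts % offset
    offset = parts[m]
data -= 21 != data

12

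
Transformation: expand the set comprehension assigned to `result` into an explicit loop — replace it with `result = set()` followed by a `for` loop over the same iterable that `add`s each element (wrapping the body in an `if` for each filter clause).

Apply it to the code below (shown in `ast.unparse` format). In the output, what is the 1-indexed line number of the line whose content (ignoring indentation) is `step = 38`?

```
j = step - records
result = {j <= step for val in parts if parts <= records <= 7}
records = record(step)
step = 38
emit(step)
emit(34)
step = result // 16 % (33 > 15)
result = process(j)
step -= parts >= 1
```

7

Transformed code:
j = step - records
result = set()
for val in parts:
    if parts <= records <= 7:
        result.add(j <= step)
records = record(step)
step = 38
emit(step)
emit(34)
step = result // 16 % (33 > 15)
result = process(j)
step -= parts >= 1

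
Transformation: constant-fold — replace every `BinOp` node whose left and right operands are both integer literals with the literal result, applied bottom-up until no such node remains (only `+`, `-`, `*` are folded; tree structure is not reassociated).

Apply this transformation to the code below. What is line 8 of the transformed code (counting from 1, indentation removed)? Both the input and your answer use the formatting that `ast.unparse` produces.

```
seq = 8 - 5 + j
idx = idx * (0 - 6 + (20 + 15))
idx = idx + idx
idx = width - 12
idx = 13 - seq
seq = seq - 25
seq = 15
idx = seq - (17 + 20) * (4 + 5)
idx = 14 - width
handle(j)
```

idx = seq - 333

Transformed code:
seq = 3 + j
idx = idx * 29
idx = idx + idx
idx = width - 12
idx = 13 - seq
seq = seq - 25
seq = 15
idx = seq - 333
idx = 14 - width
handle(j)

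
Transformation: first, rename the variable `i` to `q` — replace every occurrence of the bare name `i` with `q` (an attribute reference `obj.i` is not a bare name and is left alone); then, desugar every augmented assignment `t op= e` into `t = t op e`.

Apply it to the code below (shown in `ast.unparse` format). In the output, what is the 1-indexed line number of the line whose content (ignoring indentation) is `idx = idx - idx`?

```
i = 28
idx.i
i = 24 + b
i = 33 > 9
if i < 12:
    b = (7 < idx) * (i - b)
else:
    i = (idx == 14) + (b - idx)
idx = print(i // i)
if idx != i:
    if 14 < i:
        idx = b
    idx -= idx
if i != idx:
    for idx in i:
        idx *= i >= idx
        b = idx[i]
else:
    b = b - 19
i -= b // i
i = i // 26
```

Transformed code:
q = 28
idx.i
q = 24 + b
q = 33 > 9
if q < 12:
    b = (7 < idx) * (q - b)
else:
    q = (idx == 14) + (b - idx)
idx = print(q // q)
if idx != q:
    if 14 < q:
        idx = b
    idx = idx - idx
if q != idx:
    for idx in q:
        idx = idx * (q >= idx)
        b = idx[q]
else:
    b = b - 19
q = q - b // q
q = q // 26

13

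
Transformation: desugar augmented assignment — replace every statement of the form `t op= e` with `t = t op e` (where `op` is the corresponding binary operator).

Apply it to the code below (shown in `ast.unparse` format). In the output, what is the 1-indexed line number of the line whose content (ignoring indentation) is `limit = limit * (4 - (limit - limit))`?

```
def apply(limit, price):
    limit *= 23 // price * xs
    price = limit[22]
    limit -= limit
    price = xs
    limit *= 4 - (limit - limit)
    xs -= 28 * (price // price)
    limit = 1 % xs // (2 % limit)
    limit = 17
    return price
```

Transformed code:
def apply(limit, price):
    limit = limit * (23 // price * xs)
    price = limit[22]
    limit = limit - limit
    price = xs
    limit = limit * (4 - (limit - limit))
    xs = xs - 28 * (price // price)
    limit = 1 % xs // (2 % limit)
    limit = 17
    return price

6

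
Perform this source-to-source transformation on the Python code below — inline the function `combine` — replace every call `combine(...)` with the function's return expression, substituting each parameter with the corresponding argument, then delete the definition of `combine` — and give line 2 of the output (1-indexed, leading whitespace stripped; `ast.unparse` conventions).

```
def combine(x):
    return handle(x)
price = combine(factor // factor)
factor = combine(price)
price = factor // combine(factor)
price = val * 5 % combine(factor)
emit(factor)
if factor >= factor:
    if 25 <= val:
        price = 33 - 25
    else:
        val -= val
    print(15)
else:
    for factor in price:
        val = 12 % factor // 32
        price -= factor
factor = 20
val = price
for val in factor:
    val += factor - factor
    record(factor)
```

Transformed code:
price = handle(factor // factor)
factor = handle(price)
price = factor // handle(factor)
price = val * 5 % handle(factor)
emit(factor)
if factor >= factor:
    if 25 <= val:
        price = 33 - 25
    else:
        val -= val
    print(15)
else:
    for factor in price:
        val = 12 % factor // 32
        price -= factor
factor = 20
val = price
for val in factor:
    val += factor - factor
    record(factor)

factor = handle(price)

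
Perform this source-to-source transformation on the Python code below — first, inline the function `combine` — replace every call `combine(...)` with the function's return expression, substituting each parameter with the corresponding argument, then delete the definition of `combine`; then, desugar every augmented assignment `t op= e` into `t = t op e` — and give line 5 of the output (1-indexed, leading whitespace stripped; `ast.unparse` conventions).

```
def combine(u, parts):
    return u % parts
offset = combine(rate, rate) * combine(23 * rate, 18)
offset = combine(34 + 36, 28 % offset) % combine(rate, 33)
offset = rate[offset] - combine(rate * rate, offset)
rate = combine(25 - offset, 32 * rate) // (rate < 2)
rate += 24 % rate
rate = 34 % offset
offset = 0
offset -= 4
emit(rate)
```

rate = rate + 24 % rate

Transformed code:
offset = rate % rate * (23 * rate % 18)
offset = (34 + 36) % (28 % offset) % (rate % 33)
offset = rate[offset] - rate * rate % offset
rate = (25 - offset) % (32 * rate) // (rate < 2)
rate = rate + 24 % rate
rate = 34 % offset
offset = 0
offset = offset - 4
emit(rate)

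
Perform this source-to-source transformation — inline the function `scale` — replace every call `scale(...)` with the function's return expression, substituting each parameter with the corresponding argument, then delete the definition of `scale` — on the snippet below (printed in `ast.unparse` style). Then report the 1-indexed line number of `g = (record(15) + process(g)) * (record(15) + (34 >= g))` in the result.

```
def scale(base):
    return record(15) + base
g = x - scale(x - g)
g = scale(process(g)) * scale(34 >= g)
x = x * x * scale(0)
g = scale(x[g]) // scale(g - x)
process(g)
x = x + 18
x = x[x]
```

Transformed code:
g = x - (record(15) + (x - g))
g = (record(15) + process(g)) * (record(15) + (34 >= g))
x = x * x * (record(15) + 0)
g = (record(15) + x[g]) // (record(15) + (g - x))
process(g)
x = x + 18
x = x[x]

2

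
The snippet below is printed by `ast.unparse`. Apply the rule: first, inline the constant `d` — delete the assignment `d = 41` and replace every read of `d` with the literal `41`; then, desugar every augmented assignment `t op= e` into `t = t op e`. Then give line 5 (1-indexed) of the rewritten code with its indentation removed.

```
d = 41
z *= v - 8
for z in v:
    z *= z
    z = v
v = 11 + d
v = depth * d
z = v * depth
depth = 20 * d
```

Transformed code:
z = z * (v - 8)
for z in v:
    z = z * z
    z = v
v = 11 + 41
v = depth * 41
z = v * depth
depth = 20 * 41

v = 11 + 41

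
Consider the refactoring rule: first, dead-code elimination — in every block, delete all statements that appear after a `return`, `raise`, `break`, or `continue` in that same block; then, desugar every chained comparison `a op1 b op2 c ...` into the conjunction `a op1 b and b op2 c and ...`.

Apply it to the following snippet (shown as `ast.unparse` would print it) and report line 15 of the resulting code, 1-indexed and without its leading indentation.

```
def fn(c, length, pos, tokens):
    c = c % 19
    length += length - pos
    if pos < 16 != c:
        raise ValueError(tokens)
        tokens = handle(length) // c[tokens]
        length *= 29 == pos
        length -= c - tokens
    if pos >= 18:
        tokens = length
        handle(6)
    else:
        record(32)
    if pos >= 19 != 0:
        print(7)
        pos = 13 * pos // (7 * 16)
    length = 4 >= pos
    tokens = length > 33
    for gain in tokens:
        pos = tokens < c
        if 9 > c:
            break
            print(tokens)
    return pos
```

tokens = length > 33

Transformed code:
def fn(c, length, pos, tokens):
    c = c % 19
    length += length - pos
    if pos < 16 and 16 != c:
        raise ValueError(tokens)
    if pos >= 18:
        tokens = length
        handle(6)
    else:
        record(32)
    if pos >= 19 and 19 != 0:
        print(7)
        pos = 13 * pos // (7 * 16)
    length = 4 >= pos
    tokens = length > 33
    for gain in tokens:
        pos = tokens < c
        if 9 > c:
            break
    return pos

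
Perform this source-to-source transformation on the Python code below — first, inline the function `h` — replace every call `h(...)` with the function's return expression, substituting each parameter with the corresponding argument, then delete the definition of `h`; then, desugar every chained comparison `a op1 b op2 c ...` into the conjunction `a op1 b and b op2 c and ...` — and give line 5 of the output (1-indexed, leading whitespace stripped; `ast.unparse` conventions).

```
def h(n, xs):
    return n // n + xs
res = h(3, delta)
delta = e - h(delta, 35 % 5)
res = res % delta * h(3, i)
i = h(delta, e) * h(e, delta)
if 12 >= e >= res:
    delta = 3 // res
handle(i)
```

Transformed code:
res = 3 // 3 + delta
delta = e - (delta // delta + 35 % 5)
res = res % delta * (3 // 3 + i)
i = (delta // delta + e) * (e // e + delta)
if 12 >= e and e >= res:
    delta = 3 // res
handle(i)

if 12 >= e and e >= res:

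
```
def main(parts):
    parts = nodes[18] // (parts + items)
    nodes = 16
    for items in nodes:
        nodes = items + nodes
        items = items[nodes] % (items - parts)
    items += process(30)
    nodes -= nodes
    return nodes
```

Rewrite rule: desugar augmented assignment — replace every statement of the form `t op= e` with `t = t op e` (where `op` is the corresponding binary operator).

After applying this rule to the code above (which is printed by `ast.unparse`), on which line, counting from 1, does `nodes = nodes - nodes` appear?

Transformed code:
def main(parts):
    parts = nodes[18] // (parts + items)
    nodes = 16
    for items in nodes:
        nodes = items + nodes
        items = items[nodes] % (items - parts)
    items = items + process(30)
    nodes = nodes - nodes
    return nodes

8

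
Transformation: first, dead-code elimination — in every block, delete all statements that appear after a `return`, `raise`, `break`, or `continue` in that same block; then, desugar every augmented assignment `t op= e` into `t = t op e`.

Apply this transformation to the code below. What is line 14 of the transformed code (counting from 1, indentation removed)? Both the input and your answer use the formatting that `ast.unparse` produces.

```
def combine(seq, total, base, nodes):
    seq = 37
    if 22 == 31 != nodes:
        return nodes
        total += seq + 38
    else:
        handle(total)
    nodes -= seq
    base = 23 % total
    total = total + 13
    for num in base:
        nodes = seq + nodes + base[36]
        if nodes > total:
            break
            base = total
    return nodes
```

Transformed code:
def combine(seq, total, base, nodes):
    seq = 37
    if 22 == 31 != nodes:
        return nodes
    else:
        handle(total)
    nodes = nodes - seq
    base = 23 % total
    total = total + 13
    for num in base:
        nodes = seq + nodes + base[36]
        if nodes > total:
            break
    return nodes

return nodes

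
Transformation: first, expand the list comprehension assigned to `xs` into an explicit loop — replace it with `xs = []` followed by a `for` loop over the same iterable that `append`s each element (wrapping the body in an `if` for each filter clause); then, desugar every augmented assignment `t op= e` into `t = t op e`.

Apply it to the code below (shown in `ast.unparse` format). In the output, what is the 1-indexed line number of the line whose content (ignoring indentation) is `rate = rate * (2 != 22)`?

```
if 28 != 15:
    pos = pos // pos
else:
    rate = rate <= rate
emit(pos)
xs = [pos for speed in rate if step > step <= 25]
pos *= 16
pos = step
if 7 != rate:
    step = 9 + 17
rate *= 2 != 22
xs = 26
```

14

Transformed code:
if 28 != 15:
    pos = pos // pos
else:
    rate = rate <= rate
emit(pos)
xs = []
for speed in rate:
    if step > step <= 25:
        xs.append(pos)
pos = pos * 16
pos = step
if 7 != rate:
    step = 9 + 17
rate = rate * (2 != 22)
xs = 26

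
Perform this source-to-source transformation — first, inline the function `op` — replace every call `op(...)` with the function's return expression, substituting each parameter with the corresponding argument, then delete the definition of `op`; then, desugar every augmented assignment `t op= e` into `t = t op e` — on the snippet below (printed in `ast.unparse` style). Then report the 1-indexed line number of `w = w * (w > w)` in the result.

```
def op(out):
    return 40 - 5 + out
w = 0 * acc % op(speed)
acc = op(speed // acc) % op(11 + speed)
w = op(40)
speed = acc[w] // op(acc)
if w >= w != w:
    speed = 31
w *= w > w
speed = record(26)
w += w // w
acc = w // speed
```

Transformed code:
w = 0 * acc % (40 - 5 + speed)
acc = (40 - 5 + speed // acc) % (40 - 5 + (11 + speed))
w = 40 - 5 + 40
speed = acc[w] // (40 - 5 + acc)
if w >= w != w:
    speed = 31
w = w * (w > w)
speed = record(26)
w = w + w // w
acc = w // speed

7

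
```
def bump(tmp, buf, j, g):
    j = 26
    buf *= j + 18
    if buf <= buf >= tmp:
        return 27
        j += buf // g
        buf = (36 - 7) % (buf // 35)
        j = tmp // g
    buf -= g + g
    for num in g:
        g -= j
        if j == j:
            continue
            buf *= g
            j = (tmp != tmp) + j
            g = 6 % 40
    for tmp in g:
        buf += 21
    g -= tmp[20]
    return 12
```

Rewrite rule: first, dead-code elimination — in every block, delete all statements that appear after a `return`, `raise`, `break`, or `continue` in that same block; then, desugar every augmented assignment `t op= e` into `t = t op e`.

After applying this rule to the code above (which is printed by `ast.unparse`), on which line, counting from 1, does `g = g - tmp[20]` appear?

Transformed code:
def bump(tmp, buf, j, g):
    j = 26
    buf = buf * (j + 18)
    if buf <= buf >= tmp:
        return 27
    buf = buf - (g + g)
    for num in g:
        g = g - j
        if j == j:
            continue
    for tmp in g:
        buf = buf + 21
    g = g - tmp[20]
    return 12

13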